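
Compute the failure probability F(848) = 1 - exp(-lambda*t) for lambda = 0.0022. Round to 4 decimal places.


lambda = 0.0022, t = 848
lambda * t = 1.8656
exp(-1.8656) = 0.1548
F(t) = 1 - 0.1548
F(t) = 0.8452

0.8452


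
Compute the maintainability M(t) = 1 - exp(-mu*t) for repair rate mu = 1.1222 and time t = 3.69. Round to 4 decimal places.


mu = 1.1222, t = 3.69
mu * t = 1.1222 * 3.69 = 4.1409
exp(-4.1409) = 0.0159
M(t) = 1 - 0.0159
M(t) = 0.9841

0.9841


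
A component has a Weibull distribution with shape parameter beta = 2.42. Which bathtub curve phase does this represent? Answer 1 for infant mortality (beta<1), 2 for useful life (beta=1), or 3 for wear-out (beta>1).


beta = 2.42
Compare beta to 1:
beta < 1 => infant mortality (phase 1)
beta = 1 => useful life (phase 2)
beta > 1 => wear-out (phase 3)
Since beta = 2.42, this is wear-out (increasing failure rate)
Phase = 3

3


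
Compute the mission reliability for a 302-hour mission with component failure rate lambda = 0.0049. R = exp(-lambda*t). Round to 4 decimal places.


lambda = 0.0049
mission_time = 302
lambda * t = 0.0049 * 302 = 1.4798
R = exp(-1.4798)
R = 0.2277

0.2277


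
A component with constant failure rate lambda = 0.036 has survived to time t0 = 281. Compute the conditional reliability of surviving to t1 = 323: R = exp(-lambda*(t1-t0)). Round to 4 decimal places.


lambda = 0.036
t0 = 281, t1 = 323
t1 - t0 = 42
lambda * (t1-t0) = 0.036 * 42 = 1.512
R = exp(-1.512)
R = 0.2205

0.2205


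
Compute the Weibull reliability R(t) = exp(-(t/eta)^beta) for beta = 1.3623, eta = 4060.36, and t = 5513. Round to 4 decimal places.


beta = 1.3623, eta = 4060.36, t = 5513
t/eta = 5513 / 4060.36 = 1.3578
(t/eta)^beta = 1.3578^1.3623 = 1.5169
R(t) = exp(-1.5169)
R(t) = 0.2194

0.2194


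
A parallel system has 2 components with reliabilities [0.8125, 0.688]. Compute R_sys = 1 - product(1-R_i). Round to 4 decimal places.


Components: [0.8125, 0.688]
(1 - 0.8125) = 0.1875, running product = 0.1875
(1 - 0.688) = 0.312, running product = 0.0585
Product of (1-R_i) = 0.0585
R_sys = 1 - 0.0585 = 0.9415

0.9415


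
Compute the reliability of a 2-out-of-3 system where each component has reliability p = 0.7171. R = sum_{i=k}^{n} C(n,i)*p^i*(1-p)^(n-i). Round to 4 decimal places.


k = 2, n = 3, p = 0.7171
i=2: C(3,2)=3 * 0.7171^2 * 0.2829^1 = 0.4364
i=3: C(3,3)=1 * 0.7171^3 * 0.2829^0 = 0.3688
R = sum of terms = 0.8052

0.8052


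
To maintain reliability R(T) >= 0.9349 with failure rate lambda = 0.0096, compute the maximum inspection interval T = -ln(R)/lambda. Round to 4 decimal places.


R_target = 0.9349
lambda = 0.0096
-ln(0.9349) = 0.0673
T = 0.0673 / 0.0096
T = 7.0121

7.0121


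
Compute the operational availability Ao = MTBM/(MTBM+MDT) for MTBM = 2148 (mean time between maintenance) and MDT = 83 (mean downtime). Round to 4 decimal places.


MTBM = 2148
MDT = 83
MTBM + MDT = 2231
Ao = 2148 / 2231
Ao = 0.9628

0.9628


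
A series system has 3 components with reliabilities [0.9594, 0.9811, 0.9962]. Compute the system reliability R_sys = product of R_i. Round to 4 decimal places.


Components: [0.9594, 0.9811, 0.9962]
After component 1 (R=0.9594): product = 0.9594
After component 2 (R=0.9811): product = 0.9413
After component 3 (R=0.9962): product = 0.9377
R_sys = 0.9377

0.9377


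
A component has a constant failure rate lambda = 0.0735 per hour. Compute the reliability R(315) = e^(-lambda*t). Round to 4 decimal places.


lambda = 0.0735
t = 315
lambda * t = 23.1525
R(t) = e^(-23.1525)
R(t) = 0.0

0.0


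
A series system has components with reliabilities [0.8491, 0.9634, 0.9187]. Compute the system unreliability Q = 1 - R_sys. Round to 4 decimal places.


Components: [0.8491, 0.9634, 0.9187]
After component 1: product = 0.8491
After component 2: product = 0.818
After component 3: product = 0.7515
R_sys = 0.7515
Q = 1 - 0.7515 = 0.2485

0.2485


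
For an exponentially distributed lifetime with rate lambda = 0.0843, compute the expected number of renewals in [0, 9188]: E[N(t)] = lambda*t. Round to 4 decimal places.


lambda = 0.0843
t = 9188
E[N(t)] = lambda * t
E[N(t)] = 0.0843 * 9188
E[N(t)] = 774.5484

774.5484


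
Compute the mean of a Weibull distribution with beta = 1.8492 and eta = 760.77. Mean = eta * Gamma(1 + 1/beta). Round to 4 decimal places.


beta = 1.8492, eta = 760.77
1/beta = 0.5408
1 + 1/beta = 1.5408
Gamma(1.5408) = 0.8882
Mean = 760.77 * 0.8882
Mean = 675.7374

675.7374


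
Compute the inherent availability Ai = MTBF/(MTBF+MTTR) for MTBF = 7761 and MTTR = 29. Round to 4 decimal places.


MTBF = 7761
MTTR = 29
MTBF + MTTR = 7790
Ai = 7761 / 7790
Ai = 0.9963

0.9963


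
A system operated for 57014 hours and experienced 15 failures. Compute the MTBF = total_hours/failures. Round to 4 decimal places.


total_hours = 57014
failures = 15
MTBF = 57014 / 15
MTBF = 3800.9333

3800.9333


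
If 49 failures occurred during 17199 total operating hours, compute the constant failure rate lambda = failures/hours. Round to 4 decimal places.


failures = 49
total_hours = 17199
lambda = 49 / 17199
lambda = 0.0028

0.0028


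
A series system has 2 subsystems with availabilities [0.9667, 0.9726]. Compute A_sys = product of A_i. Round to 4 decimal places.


Subsystems: [0.9667, 0.9726]
After subsystem 1 (A=0.9667): product = 0.9667
After subsystem 2 (A=0.9726): product = 0.9402
A_sys = 0.9402

0.9402


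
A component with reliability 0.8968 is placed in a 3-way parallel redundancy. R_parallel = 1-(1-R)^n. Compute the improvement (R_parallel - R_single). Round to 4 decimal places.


R_single = 0.8968, n = 3
1 - R_single = 0.1032
(1 - R_single)^n = 0.1032^3 = 0.0011
R_parallel = 1 - 0.0011 = 0.9989
Improvement = 0.9989 - 0.8968
Improvement = 0.1021

0.1021


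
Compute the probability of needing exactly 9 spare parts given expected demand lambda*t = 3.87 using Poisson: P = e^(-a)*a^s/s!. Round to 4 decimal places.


a = 3.87, s = 9
e^(-a) = e^(-3.87) = 0.0209
a^s = 3.87^9 = 194714.6755
s! = 362880
P = 0.0209 * 194714.6755 / 362880
P = 0.0112

0.0112


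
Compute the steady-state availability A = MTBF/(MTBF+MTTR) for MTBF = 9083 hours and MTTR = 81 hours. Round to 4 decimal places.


MTBF = 9083
MTTR = 81
MTBF + MTTR = 9164
A = 9083 / 9164
A = 0.9912

0.9912


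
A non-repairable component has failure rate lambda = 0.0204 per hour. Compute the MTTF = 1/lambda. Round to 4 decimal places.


lambda = 0.0204
MTTF = 1 / 0.0204
MTTF = 49.0196

49.0196


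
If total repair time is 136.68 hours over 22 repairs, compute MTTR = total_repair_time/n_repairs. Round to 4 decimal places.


total_repair_time = 136.68
n_repairs = 22
MTTR = 136.68 / 22
MTTR = 6.2127

6.2127


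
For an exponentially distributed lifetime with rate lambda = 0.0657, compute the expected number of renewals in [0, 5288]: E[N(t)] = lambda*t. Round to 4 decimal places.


lambda = 0.0657
t = 5288
E[N(t)] = lambda * t
E[N(t)] = 0.0657 * 5288
E[N(t)] = 347.4216

347.4216


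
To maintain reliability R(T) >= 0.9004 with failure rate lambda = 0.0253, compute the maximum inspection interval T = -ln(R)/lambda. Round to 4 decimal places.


R_target = 0.9004
lambda = 0.0253
-ln(0.9004) = 0.1049
T = 0.1049 / 0.0253
T = 4.1469

4.1469


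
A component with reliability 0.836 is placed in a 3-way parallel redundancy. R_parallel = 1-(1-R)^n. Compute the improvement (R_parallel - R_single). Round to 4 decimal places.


R_single = 0.836, n = 3
1 - R_single = 0.164
(1 - R_single)^n = 0.164^3 = 0.0044
R_parallel = 1 - 0.0044 = 0.9956
Improvement = 0.9956 - 0.836
Improvement = 0.1596

0.1596


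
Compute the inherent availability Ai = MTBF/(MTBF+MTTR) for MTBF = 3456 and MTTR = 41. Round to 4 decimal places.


MTBF = 3456
MTTR = 41
MTBF + MTTR = 3497
Ai = 3456 / 3497
Ai = 0.9883

0.9883


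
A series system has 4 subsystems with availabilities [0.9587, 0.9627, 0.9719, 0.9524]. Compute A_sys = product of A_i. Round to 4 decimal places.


Subsystems: [0.9587, 0.9627, 0.9719, 0.9524]
After subsystem 1 (A=0.9587): product = 0.9587
After subsystem 2 (A=0.9627): product = 0.9229
After subsystem 3 (A=0.9719): product = 0.897
After subsystem 4 (A=0.9524): product = 0.8543
A_sys = 0.8543

0.8543


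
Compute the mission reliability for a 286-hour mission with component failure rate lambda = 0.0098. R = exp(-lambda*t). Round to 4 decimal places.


lambda = 0.0098
mission_time = 286
lambda * t = 0.0098 * 286 = 2.8028
R = exp(-2.8028)
R = 0.0606

0.0606


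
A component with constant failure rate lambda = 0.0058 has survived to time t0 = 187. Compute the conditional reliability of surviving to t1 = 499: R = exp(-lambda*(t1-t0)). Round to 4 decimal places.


lambda = 0.0058
t0 = 187, t1 = 499
t1 - t0 = 312
lambda * (t1-t0) = 0.0058 * 312 = 1.8096
R = exp(-1.8096)
R = 0.1637

0.1637


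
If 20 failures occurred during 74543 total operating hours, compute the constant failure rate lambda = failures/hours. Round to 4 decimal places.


failures = 20
total_hours = 74543
lambda = 20 / 74543
lambda = 0.0003

0.0003


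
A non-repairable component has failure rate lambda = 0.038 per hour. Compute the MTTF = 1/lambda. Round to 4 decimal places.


lambda = 0.038
MTTF = 1 / 0.038
MTTF = 26.3158

26.3158


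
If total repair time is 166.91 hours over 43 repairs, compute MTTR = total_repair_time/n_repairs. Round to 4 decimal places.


total_repair_time = 166.91
n_repairs = 43
MTTR = 166.91 / 43
MTTR = 3.8816

3.8816


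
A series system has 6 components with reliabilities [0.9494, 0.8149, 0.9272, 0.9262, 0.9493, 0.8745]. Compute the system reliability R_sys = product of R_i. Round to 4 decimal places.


Components: [0.9494, 0.8149, 0.9272, 0.9262, 0.9493, 0.8745]
After component 1 (R=0.9494): product = 0.9494
After component 2 (R=0.8149): product = 0.7737
After component 3 (R=0.9272): product = 0.7173
After component 4 (R=0.9262): product = 0.6644
After component 5 (R=0.9493): product = 0.6307
After component 6 (R=0.8745): product = 0.5516
R_sys = 0.5516

0.5516


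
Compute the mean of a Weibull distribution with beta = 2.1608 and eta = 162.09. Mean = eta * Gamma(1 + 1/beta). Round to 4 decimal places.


beta = 2.1608, eta = 162.09
1/beta = 0.4628
1 + 1/beta = 1.4628
Gamma(1.4628) = 0.8856
Mean = 162.09 * 0.8856
Mean = 143.5475

143.5475


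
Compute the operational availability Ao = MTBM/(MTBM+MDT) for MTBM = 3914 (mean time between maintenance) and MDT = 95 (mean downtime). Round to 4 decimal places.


MTBM = 3914
MDT = 95
MTBM + MDT = 4009
Ao = 3914 / 4009
Ao = 0.9763

0.9763


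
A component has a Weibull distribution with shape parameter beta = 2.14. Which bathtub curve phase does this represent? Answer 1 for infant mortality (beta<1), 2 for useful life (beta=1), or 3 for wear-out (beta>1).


beta = 2.14
Compare beta to 1:
beta < 1 => infant mortality (phase 1)
beta = 1 => useful life (phase 2)
beta > 1 => wear-out (phase 3)
Since beta = 2.14, this is wear-out (increasing failure rate)
Phase = 3

3


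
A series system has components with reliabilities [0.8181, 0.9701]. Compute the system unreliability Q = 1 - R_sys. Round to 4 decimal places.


Components: [0.8181, 0.9701]
After component 1: product = 0.8181
After component 2: product = 0.7936
R_sys = 0.7936
Q = 1 - 0.7936 = 0.2064

0.2064


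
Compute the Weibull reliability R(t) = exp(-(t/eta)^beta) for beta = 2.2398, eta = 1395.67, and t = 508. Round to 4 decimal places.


beta = 2.2398, eta = 1395.67, t = 508
t/eta = 508 / 1395.67 = 0.364
(t/eta)^beta = 0.364^2.2398 = 0.104
R(t) = exp(-0.104)
R(t) = 0.9013

0.9013


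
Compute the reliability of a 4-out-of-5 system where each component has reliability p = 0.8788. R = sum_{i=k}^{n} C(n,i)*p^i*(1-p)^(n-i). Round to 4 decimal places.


k = 4, n = 5, p = 0.8788
i=4: C(5,4)=5 * 0.8788^4 * 0.1212^1 = 0.3614
i=5: C(5,5)=1 * 0.8788^5 * 0.1212^0 = 0.5241
R = sum of terms = 0.8856

0.8856


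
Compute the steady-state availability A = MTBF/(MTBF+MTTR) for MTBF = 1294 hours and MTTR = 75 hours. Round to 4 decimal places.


MTBF = 1294
MTTR = 75
MTBF + MTTR = 1369
A = 1294 / 1369
A = 0.9452

0.9452


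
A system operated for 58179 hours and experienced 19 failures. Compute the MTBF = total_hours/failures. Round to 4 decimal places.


total_hours = 58179
failures = 19
MTBF = 58179 / 19
MTBF = 3062.0526

3062.0526


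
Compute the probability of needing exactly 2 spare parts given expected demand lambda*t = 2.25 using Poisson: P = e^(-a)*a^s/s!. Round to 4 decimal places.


a = 2.25, s = 2
e^(-a) = e^(-2.25) = 0.1054
a^s = 2.25^2 = 5.0625
s! = 2
P = 0.1054 * 5.0625 / 2
P = 0.2668

0.2668


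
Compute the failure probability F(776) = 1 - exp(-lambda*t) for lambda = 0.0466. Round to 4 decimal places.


lambda = 0.0466, t = 776
lambda * t = 36.1616
exp(-36.1616) = 0.0
F(t) = 1 - 0.0
F(t) = 1.0

1.0


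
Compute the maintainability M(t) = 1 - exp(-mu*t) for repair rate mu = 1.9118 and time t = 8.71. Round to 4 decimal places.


mu = 1.9118, t = 8.71
mu * t = 1.9118 * 8.71 = 16.6518
exp(-16.6518) = 0.0
M(t) = 1 - 0.0
M(t) = 1.0

1.0


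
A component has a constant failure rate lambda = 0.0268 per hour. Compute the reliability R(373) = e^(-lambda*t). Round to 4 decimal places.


lambda = 0.0268
t = 373
lambda * t = 9.9964
R(t) = e^(-9.9964)
R(t) = 0.0

0.0


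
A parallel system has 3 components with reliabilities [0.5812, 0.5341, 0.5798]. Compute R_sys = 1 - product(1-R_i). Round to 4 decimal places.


Components: [0.5812, 0.5341, 0.5798]
(1 - 0.5812) = 0.4188, running product = 0.4188
(1 - 0.5341) = 0.4659, running product = 0.1951
(1 - 0.5798) = 0.4202, running product = 0.082
Product of (1-R_i) = 0.082
R_sys = 1 - 0.082 = 0.918

0.918


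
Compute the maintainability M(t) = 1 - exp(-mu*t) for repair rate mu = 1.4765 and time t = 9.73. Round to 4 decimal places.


mu = 1.4765, t = 9.73
mu * t = 1.4765 * 9.73 = 14.3663
exp(-14.3663) = 0.0
M(t) = 1 - 0.0
M(t) = 1.0

1.0


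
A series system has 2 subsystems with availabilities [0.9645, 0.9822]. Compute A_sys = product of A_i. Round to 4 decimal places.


Subsystems: [0.9645, 0.9822]
After subsystem 1 (A=0.9645): product = 0.9645
After subsystem 2 (A=0.9822): product = 0.9473
A_sys = 0.9473

0.9473


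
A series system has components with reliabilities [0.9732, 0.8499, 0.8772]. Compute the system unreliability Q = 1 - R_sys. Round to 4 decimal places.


Components: [0.9732, 0.8499, 0.8772]
After component 1: product = 0.9732
After component 2: product = 0.8271
After component 3: product = 0.7256
R_sys = 0.7256
Q = 1 - 0.7256 = 0.2744

0.2744


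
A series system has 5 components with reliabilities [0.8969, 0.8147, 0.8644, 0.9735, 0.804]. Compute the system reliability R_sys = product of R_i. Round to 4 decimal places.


Components: [0.8969, 0.8147, 0.8644, 0.9735, 0.804]
After component 1 (R=0.8969): product = 0.8969
After component 2 (R=0.8147): product = 0.7307
After component 3 (R=0.8644): product = 0.6316
After component 4 (R=0.9735): product = 0.6149
After component 5 (R=0.804): product = 0.4944
R_sys = 0.4944

0.4944


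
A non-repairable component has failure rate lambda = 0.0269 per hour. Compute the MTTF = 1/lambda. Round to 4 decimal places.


lambda = 0.0269
MTTF = 1 / 0.0269
MTTF = 37.1747

37.1747


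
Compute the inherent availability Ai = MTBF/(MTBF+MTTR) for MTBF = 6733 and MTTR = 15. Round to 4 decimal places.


MTBF = 6733
MTTR = 15
MTBF + MTTR = 6748
Ai = 6733 / 6748
Ai = 0.9978

0.9978


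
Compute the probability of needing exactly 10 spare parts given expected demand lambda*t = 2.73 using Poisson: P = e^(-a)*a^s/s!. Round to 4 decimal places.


a = 2.73, s = 10
e^(-a) = e^(-2.73) = 0.0652
a^s = 2.73^10 = 22994.6324
s! = 3628800
P = 0.0652 * 22994.6324 / 3628800
P = 0.0004

0.0004


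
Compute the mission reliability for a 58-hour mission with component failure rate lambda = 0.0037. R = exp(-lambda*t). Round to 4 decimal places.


lambda = 0.0037
mission_time = 58
lambda * t = 0.0037 * 58 = 0.2146
R = exp(-0.2146)
R = 0.8069

0.8069


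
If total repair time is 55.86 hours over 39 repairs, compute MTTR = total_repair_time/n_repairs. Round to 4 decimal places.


total_repair_time = 55.86
n_repairs = 39
MTTR = 55.86 / 39
MTTR = 1.4323

1.4323


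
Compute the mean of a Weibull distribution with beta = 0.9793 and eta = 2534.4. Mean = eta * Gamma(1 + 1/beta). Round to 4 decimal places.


beta = 0.9793, eta = 2534.4
1/beta = 1.0211
1 + 1/beta = 2.0211
Gamma(2.0211) = 1.0091
Mean = 2534.4 * 1.0091
Mean = 2557.5173

2557.5173


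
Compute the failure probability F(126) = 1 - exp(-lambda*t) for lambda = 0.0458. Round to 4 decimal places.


lambda = 0.0458, t = 126
lambda * t = 5.7708
exp(-5.7708) = 0.0031
F(t) = 1 - 0.0031
F(t) = 0.9969

0.9969


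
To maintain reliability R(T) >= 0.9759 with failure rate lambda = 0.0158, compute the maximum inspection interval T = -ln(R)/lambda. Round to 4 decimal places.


R_target = 0.9759
lambda = 0.0158
-ln(0.9759) = 0.0244
T = 0.0244 / 0.0158
T = 1.544

1.544


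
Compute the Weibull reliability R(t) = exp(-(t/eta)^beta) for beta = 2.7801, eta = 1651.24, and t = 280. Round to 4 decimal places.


beta = 2.7801, eta = 1651.24, t = 280
t/eta = 280 / 1651.24 = 0.1696
(t/eta)^beta = 0.1696^2.7801 = 0.0072
R(t) = exp(-0.0072)
R(t) = 0.9928

0.9928


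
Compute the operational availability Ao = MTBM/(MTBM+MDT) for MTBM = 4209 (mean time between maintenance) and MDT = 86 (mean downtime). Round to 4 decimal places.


MTBM = 4209
MDT = 86
MTBM + MDT = 4295
Ao = 4209 / 4295
Ao = 0.98

0.98


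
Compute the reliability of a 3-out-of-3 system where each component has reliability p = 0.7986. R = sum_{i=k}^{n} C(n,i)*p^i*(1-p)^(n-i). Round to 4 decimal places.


k = 3, n = 3, p = 0.7986
i=3: C(3,3)=1 * 0.7986^3 * 0.2014^0 = 0.5093
R = sum of terms = 0.5093

0.5093


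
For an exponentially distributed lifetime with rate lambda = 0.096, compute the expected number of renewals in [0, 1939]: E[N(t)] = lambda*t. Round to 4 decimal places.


lambda = 0.096
t = 1939
E[N(t)] = lambda * t
E[N(t)] = 0.096 * 1939
E[N(t)] = 186.144

186.144


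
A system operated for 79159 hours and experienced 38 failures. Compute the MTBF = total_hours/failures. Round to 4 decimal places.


total_hours = 79159
failures = 38
MTBF = 79159 / 38
MTBF = 2083.1316

2083.1316


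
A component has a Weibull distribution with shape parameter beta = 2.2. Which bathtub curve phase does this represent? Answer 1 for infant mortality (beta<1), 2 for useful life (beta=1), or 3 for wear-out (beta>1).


beta = 2.2
Compare beta to 1:
beta < 1 => infant mortality (phase 1)
beta = 1 => useful life (phase 2)
beta > 1 => wear-out (phase 3)
Since beta = 2.2, this is wear-out (increasing failure rate)
Phase = 3

3


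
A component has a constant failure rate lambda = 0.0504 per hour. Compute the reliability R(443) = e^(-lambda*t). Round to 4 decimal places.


lambda = 0.0504
t = 443
lambda * t = 22.3272
R(t) = e^(-22.3272)
R(t) = 0.0

0.0


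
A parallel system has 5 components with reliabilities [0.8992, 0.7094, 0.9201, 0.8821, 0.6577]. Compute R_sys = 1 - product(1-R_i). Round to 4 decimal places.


Components: [0.8992, 0.7094, 0.9201, 0.8821, 0.6577]
(1 - 0.8992) = 0.1008, running product = 0.1008
(1 - 0.7094) = 0.2906, running product = 0.0293
(1 - 0.9201) = 0.0799, running product = 0.0023
(1 - 0.8821) = 0.1179, running product = 0.0003
(1 - 0.6577) = 0.3423, running product = 0.0001
Product of (1-R_i) = 0.0001
R_sys = 1 - 0.0001 = 0.9999

0.9999


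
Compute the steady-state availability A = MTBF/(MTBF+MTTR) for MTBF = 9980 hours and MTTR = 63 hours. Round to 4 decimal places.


MTBF = 9980
MTTR = 63
MTBF + MTTR = 10043
A = 9980 / 10043
A = 0.9937

0.9937


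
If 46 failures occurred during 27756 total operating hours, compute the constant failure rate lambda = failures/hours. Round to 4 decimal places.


failures = 46
total_hours = 27756
lambda = 46 / 27756
lambda = 0.0017

0.0017


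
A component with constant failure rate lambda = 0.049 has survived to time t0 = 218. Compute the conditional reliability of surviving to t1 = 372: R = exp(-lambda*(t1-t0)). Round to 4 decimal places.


lambda = 0.049
t0 = 218, t1 = 372
t1 - t0 = 154
lambda * (t1-t0) = 0.049 * 154 = 7.546
R = exp(-7.546)
R = 0.0005

0.0005


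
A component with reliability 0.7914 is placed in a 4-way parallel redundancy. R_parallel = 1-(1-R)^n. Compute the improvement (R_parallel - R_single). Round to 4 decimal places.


R_single = 0.7914, n = 4
1 - R_single = 0.2086
(1 - R_single)^n = 0.2086^4 = 0.0019
R_parallel = 1 - 0.0019 = 0.9981
Improvement = 0.9981 - 0.7914
Improvement = 0.2067

0.2067


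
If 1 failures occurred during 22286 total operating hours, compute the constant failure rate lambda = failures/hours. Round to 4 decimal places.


failures = 1
total_hours = 22286
lambda = 1 / 22286
lambda = 0.0

0.0


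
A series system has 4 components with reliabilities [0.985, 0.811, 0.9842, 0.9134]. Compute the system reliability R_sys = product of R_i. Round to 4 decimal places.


Components: [0.985, 0.811, 0.9842, 0.9134]
After component 1 (R=0.985): product = 0.985
After component 2 (R=0.811): product = 0.7988
After component 3 (R=0.9842): product = 0.7862
After component 4 (R=0.9134): product = 0.7181
R_sys = 0.7181

0.7181


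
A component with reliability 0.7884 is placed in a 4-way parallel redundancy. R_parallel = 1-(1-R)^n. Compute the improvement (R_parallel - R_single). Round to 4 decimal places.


R_single = 0.7884, n = 4
1 - R_single = 0.2116
(1 - R_single)^n = 0.2116^4 = 0.002
R_parallel = 1 - 0.002 = 0.998
Improvement = 0.998 - 0.7884
Improvement = 0.2096

0.2096


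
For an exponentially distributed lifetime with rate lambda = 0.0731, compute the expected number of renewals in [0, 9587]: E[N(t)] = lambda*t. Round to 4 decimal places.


lambda = 0.0731
t = 9587
E[N(t)] = lambda * t
E[N(t)] = 0.0731 * 9587
E[N(t)] = 700.8097

700.8097


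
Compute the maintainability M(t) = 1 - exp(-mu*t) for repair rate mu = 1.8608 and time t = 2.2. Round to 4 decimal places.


mu = 1.8608, t = 2.2
mu * t = 1.8608 * 2.2 = 4.0938
exp(-4.0938) = 0.0167
M(t) = 1 - 0.0167
M(t) = 0.9833

0.9833


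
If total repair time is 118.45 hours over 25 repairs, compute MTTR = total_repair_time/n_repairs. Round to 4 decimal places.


total_repair_time = 118.45
n_repairs = 25
MTTR = 118.45 / 25
MTTR = 4.738

4.738


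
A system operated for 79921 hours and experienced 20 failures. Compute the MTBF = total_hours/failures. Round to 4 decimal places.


total_hours = 79921
failures = 20
MTBF = 79921 / 20
MTBF = 3996.05

3996.05


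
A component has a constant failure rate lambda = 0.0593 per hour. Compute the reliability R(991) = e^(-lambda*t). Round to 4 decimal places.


lambda = 0.0593
t = 991
lambda * t = 58.7663
R(t) = e^(-58.7663)
R(t) = 0.0

0.0


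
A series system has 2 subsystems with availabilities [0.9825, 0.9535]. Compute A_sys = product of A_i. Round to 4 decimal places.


Subsystems: [0.9825, 0.9535]
After subsystem 1 (A=0.9825): product = 0.9825
After subsystem 2 (A=0.9535): product = 0.9368
A_sys = 0.9368

0.9368


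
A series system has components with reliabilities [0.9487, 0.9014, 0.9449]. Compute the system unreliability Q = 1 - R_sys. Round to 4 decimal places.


Components: [0.9487, 0.9014, 0.9449]
After component 1: product = 0.9487
After component 2: product = 0.8552
After component 3: product = 0.808
R_sys = 0.808
Q = 1 - 0.808 = 0.192

0.192


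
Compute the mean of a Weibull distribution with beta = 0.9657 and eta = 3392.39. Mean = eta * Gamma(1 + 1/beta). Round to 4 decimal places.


beta = 0.9657, eta = 3392.39
1/beta = 1.0355
1 + 1/beta = 2.0355
Gamma(2.0355) = 1.0155
Mean = 3392.39 * 1.0155
Mean = 3445.1074

3445.1074


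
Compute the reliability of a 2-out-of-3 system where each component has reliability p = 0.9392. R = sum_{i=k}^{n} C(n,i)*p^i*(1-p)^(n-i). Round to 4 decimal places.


k = 2, n = 3, p = 0.9392
i=2: C(3,2)=3 * 0.9392^2 * 0.0608^1 = 0.1609
i=3: C(3,3)=1 * 0.9392^3 * 0.0608^0 = 0.8285
R = sum of terms = 0.9894

0.9894


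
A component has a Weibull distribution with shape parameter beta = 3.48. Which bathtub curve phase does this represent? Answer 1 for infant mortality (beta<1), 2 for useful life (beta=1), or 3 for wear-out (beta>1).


beta = 3.48
Compare beta to 1:
beta < 1 => infant mortality (phase 1)
beta = 1 => useful life (phase 2)
beta > 1 => wear-out (phase 3)
Since beta = 3.48, this is wear-out (increasing failure rate)
Phase = 3

3


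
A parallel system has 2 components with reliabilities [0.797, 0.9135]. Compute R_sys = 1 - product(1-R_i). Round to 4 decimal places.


Components: [0.797, 0.9135]
(1 - 0.797) = 0.203, running product = 0.203
(1 - 0.9135) = 0.0865, running product = 0.0176
Product of (1-R_i) = 0.0176
R_sys = 1 - 0.0176 = 0.9824

0.9824


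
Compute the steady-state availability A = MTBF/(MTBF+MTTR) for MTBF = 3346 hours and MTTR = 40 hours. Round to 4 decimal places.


MTBF = 3346
MTTR = 40
MTBF + MTTR = 3386
A = 3346 / 3386
A = 0.9882

0.9882


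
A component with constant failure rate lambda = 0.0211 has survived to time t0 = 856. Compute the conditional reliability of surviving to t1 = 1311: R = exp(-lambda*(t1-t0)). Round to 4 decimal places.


lambda = 0.0211
t0 = 856, t1 = 1311
t1 - t0 = 455
lambda * (t1-t0) = 0.0211 * 455 = 9.6005
R = exp(-9.6005)
R = 0.0001

0.0001


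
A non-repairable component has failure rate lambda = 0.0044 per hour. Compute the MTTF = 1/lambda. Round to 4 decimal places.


lambda = 0.0044
MTTF = 1 / 0.0044
MTTF = 227.2727

227.2727


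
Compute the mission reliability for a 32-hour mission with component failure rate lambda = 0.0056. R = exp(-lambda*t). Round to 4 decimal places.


lambda = 0.0056
mission_time = 32
lambda * t = 0.0056 * 32 = 0.1792
R = exp(-0.1792)
R = 0.8359

0.8359


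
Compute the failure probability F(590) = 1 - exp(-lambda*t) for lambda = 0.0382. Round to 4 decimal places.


lambda = 0.0382, t = 590
lambda * t = 22.538
exp(-22.538) = 0.0
F(t) = 1 - 0.0
F(t) = 1.0

1.0


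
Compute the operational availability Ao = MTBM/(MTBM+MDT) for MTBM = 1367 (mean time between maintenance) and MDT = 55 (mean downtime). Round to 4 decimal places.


MTBM = 1367
MDT = 55
MTBM + MDT = 1422
Ao = 1367 / 1422
Ao = 0.9613

0.9613


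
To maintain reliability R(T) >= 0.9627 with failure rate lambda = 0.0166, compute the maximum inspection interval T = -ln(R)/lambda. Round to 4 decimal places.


R_target = 0.9627
lambda = 0.0166
-ln(0.9627) = 0.038
T = 0.038 / 0.0166
T = 2.29

2.29


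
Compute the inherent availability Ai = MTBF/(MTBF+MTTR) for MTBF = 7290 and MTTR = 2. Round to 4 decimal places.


MTBF = 7290
MTTR = 2
MTBF + MTTR = 7292
Ai = 7290 / 7292
Ai = 0.9997

0.9997


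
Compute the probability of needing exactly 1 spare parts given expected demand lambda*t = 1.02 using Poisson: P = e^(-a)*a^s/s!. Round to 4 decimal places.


a = 1.02, s = 1
e^(-a) = e^(-1.02) = 0.3606
a^s = 1.02^1 = 1.02
s! = 1
P = 0.3606 * 1.02 / 1
P = 0.3678

0.3678


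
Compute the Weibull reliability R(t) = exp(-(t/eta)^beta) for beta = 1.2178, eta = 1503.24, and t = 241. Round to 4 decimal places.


beta = 1.2178, eta = 1503.24, t = 241
t/eta = 241 / 1503.24 = 0.1603
(t/eta)^beta = 0.1603^1.2178 = 0.1076
R(t) = exp(-0.1076)
R(t) = 0.898

0.898


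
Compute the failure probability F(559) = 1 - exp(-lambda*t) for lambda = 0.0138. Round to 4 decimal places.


lambda = 0.0138, t = 559
lambda * t = 7.7142
exp(-7.7142) = 0.0004
F(t) = 1 - 0.0004
F(t) = 0.9996

0.9996


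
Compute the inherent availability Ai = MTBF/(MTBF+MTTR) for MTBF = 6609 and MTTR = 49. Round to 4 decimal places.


MTBF = 6609
MTTR = 49
MTBF + MTTR = 6658
Ai = 6609 / 6658
Ai = 0.9926

0.9926


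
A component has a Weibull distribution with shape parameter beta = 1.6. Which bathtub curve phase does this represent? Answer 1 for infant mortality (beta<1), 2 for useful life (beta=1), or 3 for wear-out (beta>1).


beta = 1.6
Compare beta to 1:
beta < 1 => infant mortality (phase 1)
beta = 1 => useful life (phase 2)
beta > 1 => wear-out (phase 3)
Since beta = 1.6, this is wear-out (increasing failure rate)
Phase = 3

3


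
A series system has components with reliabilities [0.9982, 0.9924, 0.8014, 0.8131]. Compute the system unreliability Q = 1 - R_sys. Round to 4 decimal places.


Components: [0.9982, 0.9924, 0.8014, 0.8131]
After component 1: product = 0.9982
After component 2: product = 0.9906
After component 3: product = 0.7939
After component 4: product = 0.6455
R_sys = 0.6455
Q = 1 - 0.6455 = 0.3545

0.3545


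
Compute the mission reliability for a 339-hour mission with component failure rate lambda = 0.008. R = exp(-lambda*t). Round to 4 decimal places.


lambda = 0.008
mission_time = 339
lambda * t = 0.008 * 339 = 2.712
R = exp(-2.712)
R = 0.0664

0.0664


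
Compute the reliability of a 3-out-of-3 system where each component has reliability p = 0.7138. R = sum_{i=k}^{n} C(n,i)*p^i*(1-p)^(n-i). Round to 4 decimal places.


k = 3, n = 3, p = 0.7138
i=3: C(3,3)=1 * 0.7138^3 * 0.2862^0 = 0.3637
R = sum of terms = 0.3637

0.3637


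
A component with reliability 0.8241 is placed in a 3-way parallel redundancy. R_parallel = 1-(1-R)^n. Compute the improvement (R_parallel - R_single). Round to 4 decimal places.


R_single = 0.8241, n = 3
1 - R_single = 0.1759
(1 - R_single)^n = 0.1759^3 = 0.0054
R_parallel = 1 - 0.0054 = 0.9946
Improvement = 0.9946 - 0.8241
Improvement = 0.1705

0.1705


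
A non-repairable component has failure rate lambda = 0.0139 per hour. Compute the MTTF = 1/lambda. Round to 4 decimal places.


lambda = 0.0139
MTTF = 1 / 0.0139
MTTF = 71.9424

71.9424


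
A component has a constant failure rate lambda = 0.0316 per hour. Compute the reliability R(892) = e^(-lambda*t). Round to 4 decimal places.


lambda = 0.0316
t = 892
lambda * t = 28.1872
R(t) = e^(-28.1872)
R(t) = 0.0

0.0


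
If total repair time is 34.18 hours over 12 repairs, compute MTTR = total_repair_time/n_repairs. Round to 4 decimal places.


total_repair_time = 34.18
n_repairs = 12
MTTR = 34.18 / 12
MTTR = 2.8483

2.8483


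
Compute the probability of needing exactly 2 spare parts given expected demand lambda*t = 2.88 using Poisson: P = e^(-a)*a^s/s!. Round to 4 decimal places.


a = 2.88, s = 2
e^(-a) = e^(-2.88) = 0.0561
a^s = 2.88^2 = 8.2944
s! = 2
P = 0.0561 * 8.2944 / 2
P = 0.2328

0.2328


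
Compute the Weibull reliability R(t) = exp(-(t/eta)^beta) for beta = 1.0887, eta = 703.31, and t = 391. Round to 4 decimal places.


beta = 1.0887, eta = 703.31, t = 391
t/eta = 391 / 703.31 = 0.5559
(t/eta)^beta = 0.5559^1.0887 = 0.5277
R(t) = exp(-0.5277)
R(t) = 0.5899

0.5899


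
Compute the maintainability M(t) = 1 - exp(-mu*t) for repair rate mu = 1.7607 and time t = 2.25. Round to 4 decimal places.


mu = 1.7607, t = 2.25
mu * t = 1.7607 * 2.25 = 3.9616
exp(-3.9616) = 0.019
M(t) = 1 - 0.019
M(t) = 0.981

0.981


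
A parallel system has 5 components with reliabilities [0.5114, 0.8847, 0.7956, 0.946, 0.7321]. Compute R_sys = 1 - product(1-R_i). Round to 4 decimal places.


Components: [0.5114, 0.8847, 0.7956, 0.946, 0.7321]
(1 - 0.5114) = 0.4886, running product = 0.4886
(1 - 0.8847) = 0.1153, running product = 0.0563
(1 - 0.7956) = 0.2044, running product = 0.0115
(1 - 0.946) = 0.054, running product = 0.0006
(1 - 0.7321) = 0.2679, running product = 0.0002
Product of (1-R_i) = 0.0002
R_sys = 1 - 0.0002 = 0.9998

0.9998


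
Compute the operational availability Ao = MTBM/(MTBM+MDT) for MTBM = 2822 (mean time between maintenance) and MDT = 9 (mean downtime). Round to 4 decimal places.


MTBM = 2822
MDT = 9
MTBM + MDT = 2831
Ao = 2822 / 2831
Ao = 0.9968

0.9968


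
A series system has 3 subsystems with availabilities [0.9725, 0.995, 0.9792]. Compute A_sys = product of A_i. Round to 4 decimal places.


Subsystems: [0.9725, 0.995, 0.9792]
After subsystem 1 (A=0.9725): product = 0.9725
After subsystem 2 (A=0.995): product = 0.9676
After subsystem 3 (A=0.9792): product = 0.9475
A_sys = 0.9475

0.9475


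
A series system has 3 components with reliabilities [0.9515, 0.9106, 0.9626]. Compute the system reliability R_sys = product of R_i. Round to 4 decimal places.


Components: [0.9515, 0.9106, 0.9626]
After component 1 (R=0.9515): product = 0.9515
After component 2 (R=0.9106): product = 0.8664
After component 3 (R=0.9626): product = 0.834
R_sys = 0.834

0.834


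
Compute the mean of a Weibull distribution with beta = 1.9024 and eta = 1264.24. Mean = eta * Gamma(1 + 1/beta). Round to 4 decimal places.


beta = 1.9024, eta = 1264.24
1/beta = 0.5257
1 + 1/beta = 1.5257
Gamma(1.5257) = 0.8873
Mean = 1264.24 * 0.8873
Mean = 1121.7951

1121.7951


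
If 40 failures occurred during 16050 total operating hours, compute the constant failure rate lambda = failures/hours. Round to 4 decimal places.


failures = 40
total_hours = 16050
lambda = 40 / 16050
lambda = 0.0025

0.0025


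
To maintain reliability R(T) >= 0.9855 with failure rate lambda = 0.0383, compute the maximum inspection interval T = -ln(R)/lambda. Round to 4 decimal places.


R_target = 0.9855
lambda = 0.0383
-ln(0.9855) = 0.0146
T = 0.0146 / 0.0383
T = 0.3814

0.3814


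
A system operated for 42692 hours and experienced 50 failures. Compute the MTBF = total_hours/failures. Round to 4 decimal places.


total_hours = 42692
failures = 50
MTBF = 42692 / 50
MTBF = 853.84

853.84


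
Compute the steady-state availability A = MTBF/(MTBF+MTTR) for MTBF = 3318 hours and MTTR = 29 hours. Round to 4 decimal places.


MTBF = 3318
MTTR = 29
MTBF + MTTR = 3347
A = 3318 / 3347
A = 0.9913

0.9913


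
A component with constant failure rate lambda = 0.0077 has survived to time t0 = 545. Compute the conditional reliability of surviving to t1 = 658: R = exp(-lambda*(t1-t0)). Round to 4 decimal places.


lambda = 0.0077
t0 = 545, t1 = 658
t1 - t0 = 113
lambda * (t1-t0) = 0.0077 * 113 = 0.8701
R = exp(-0.8701)
R = 0.4189

0.4189


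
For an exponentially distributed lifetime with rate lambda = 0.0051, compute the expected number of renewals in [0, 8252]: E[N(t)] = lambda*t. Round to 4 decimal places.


lambda = 0.0051
t = 8252
E[N(t)] = lambda * t
E[N(t)] = 0.0051 * 8252
E[N(t)] = 42.0852

42.0852


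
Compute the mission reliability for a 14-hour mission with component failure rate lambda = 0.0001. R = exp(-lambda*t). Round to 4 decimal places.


lambda = 0.0001
mission_time = 14
lambda * t = 0.0001 * 14 = 0.0014
R = exp(-0.0014)
R = 0.9986

0.9986


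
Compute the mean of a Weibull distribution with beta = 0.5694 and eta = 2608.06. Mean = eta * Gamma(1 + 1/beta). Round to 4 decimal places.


beta = 0.5694, eta = 2608.06
1/beta = 1.7562
1 + 1/beta = 2.7562
Gamma(2.7562) = 1.6166
Mean = 2608.06 * 1.6166
Mean = 4216.2047

4216.2047


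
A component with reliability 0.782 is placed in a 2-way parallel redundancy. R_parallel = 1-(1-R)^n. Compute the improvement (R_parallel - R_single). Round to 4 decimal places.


R_single = 0.782, n = 2
1 - R_single = 0.218
(1 - R_single)^n = 0.218^2 = 0.0475
R_parallel = 1 - 0.0475 = 0.9525
Improvement = 0.9525 - 0.782
Improvement = 0.1705

0.1705


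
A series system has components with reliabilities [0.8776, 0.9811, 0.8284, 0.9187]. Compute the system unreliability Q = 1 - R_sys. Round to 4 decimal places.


Components: [0.8776, 0.9811, 0.8284, 0.9187]
After component 1: product = 0.8776
After component 2: product = 0.861
After component 3: product = 0.7133
After component 4: product = 0.6553
R_sys = 0.6553
Q = 1 - 0.6553 = 0.3447

0.3447


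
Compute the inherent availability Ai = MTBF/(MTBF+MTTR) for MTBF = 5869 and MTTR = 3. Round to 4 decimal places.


MTBF = 5869
MTTR = 3
MTBF + MTTR = 5872
Ai = 5869 / 5872
Ai = 0.9995

0.9995


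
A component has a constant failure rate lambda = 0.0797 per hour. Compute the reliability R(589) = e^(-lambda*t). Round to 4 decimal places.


lambda = 0.0797
t = 589
lambda * t = 46.9433
R(t) = e^(-46.9433)
R(t) = 0.0

0.0


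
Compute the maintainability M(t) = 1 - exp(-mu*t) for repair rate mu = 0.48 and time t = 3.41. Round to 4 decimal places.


mu = 0.48, t = 3.41
mu * t = 0.48 * 3.41 = 1.6368
exp(-1.6368) = 0.1946
M(t) = 1 - 0.1946
M(t) = 0.8054

0.8054


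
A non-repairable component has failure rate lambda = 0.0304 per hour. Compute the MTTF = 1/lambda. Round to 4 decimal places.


lambda = 0.0304
MTTF = 1 / 0.0304
MTTF = 32.8947

32.8947


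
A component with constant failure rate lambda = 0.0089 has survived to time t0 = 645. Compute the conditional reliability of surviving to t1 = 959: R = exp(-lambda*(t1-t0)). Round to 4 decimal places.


lambda = 0.0089
t0 = 645, t1 = 959
t1 - t0 = 314
lambda * (t1-t0) = 0.0089 * 314 = 2.7946
R = exp(-2.7946)
R = 0.0611

0.0611


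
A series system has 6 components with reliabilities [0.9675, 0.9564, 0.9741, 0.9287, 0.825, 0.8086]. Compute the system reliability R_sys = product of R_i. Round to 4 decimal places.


Components: [0.9675, 0.9564, 0.9741, 0.9287, 0.825, 0.8086]
After component 1 (R=0.9675): product = 0.9675
After component 2 (R=0.9564): product = 0.9253
After component 3 (R=0.9741): product = 0.9014
After component 4 (R=0.9287): product = 0.8371
After component 5 (R=0.825): product = 0.6906
After component 6 (R=0.8086): product = 0.5584
R_sys = 0.5584

0.5584


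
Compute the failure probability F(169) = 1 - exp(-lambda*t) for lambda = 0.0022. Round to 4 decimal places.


lambda = 0.0022, t = 169
lambda * t = 0.3718
exp(-0.3718) = 0.6895
F(t) = 1 - 0.6895
F(t) = 0.3105

0.3105


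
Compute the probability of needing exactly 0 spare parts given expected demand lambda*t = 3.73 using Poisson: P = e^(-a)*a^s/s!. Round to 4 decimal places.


a = 3.73, s = 0
e^(-a) = e^(-3.73) = 0.024
a^s = 3.73^0 = 1.0
s! = 1
P = 0.024 * 1.0 / 1
P = 0.024

0.024


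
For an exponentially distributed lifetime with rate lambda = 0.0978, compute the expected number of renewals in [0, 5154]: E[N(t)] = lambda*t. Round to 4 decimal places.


lambda = 0.0978
t = 5154
E[N(t)] = lambda * t
E[N(t)] = 0.0978 * 5154
E[N(t)] = 504.0612

504.0612


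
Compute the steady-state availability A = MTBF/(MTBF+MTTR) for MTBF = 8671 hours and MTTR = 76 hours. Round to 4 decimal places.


MTBF = 8671
MTTR = 76
MTBF + MTTR = 8747
A = 8671 / 8747
A = 0.9913

0.9913


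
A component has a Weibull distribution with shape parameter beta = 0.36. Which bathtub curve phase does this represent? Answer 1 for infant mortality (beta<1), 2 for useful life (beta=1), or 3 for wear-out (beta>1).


beta = 0.36
Compare beta to 1:
beta < 1 => infant mortality (phase 1)
beta = 1 => useful life (phase 2)
beta > 1 => wear-out (phase 3)
Since beta = 0.36, this is infant mortality (decreasing failure rate)
Phase = 1

1


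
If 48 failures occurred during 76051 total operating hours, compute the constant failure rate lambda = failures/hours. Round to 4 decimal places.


failures = 48
total_hours = 76051
lambda = 48 / 76051
lambda = 0.0006

0.0006


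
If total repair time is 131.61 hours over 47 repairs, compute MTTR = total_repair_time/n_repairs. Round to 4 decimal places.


total_repair_time = 131.61
n_repairs = 47
MTTR = 131.61 / 47
MTTR = 2.8002

2.8002


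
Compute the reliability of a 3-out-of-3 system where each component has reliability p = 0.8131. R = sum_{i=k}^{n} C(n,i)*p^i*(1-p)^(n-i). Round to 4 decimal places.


k = 3, n = 3, p = 0.8131
i=3: C(3,3)=1 * 0.8131^3 * 0.1869^0 = 0.5376
R = sum of terms = 0.5376

0.5376
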